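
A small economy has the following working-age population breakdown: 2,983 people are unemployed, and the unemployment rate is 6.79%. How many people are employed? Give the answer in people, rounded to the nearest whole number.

About 40,949 are employed.

Labor force = U / u = 2,983 / 0.0679 ≈ 43,932.
Employed = labor force − unemployed = 43,932 − 2,983 = 40,949.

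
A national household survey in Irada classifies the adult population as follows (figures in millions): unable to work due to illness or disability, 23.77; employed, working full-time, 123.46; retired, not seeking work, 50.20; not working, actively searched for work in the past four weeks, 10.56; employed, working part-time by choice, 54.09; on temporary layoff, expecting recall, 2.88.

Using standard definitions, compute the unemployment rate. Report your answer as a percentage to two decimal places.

Employed = 123.46 + 54.09 = 177.55 million.
Unemployed = 10.56 + 2.88 = 13.44 million (jobless and actively searching, or on temporary layoff).
Labor force = 177.55 + 13.44 = 190.99 million.
Unemployment rate = 13.44 / 190.99 = 7.04%.

Unemployment rate ≈ 7.04%.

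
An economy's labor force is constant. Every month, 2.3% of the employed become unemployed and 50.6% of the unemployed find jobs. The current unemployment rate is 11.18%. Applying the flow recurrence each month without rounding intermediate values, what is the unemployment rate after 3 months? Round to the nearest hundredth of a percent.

With a fixed labor force, u_{t+1} = u_t + s·(1−u_t) − f·u_t = u_t·(1−s−f) + s.
Here 1−s−f = 0.471 and s = 0.023.
u_1 = 0.111800 × 0.471 + 0.023 = 0.075658.
u_2 = 0.075658 × 0.471 + 0.023 = 0.058635.
u_3 = 0.058635 × 0.471 + 0.023 = 0.050617.

Unemployment rate after three months ≈ 5.06%.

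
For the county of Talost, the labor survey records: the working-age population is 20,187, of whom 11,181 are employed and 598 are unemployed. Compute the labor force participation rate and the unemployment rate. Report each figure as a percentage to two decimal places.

Labor force participation rate ≈ 58.35%; unemployment rate ≈ 5.08%.

Labor force = employed + unemployed = 11,181 + 598 = 11,779.
Unemployment rate = 598 / 11,779 = 5.08%.
Labor force participation rate = 11,779 / 20,187 = 58.35%.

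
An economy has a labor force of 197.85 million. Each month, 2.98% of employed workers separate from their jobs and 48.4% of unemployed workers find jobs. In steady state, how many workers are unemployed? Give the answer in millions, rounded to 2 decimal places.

Steady-state unemployment rate u* = s/(s+f) = 2.98/(2.98+48.4) = 0.057999.
Unemployed = u* × labor force = 0.057999 × 197.85 ≈ 11.48 million.

About 11.48 million are unemployed in steady state.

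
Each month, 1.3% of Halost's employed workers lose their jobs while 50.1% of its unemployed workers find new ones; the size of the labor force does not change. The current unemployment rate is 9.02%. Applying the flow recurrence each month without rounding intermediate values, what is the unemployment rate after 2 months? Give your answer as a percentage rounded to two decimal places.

With a fixed labor force, u_{t+1} = u_t + s·(1−u_t) − f·u_t = u_t·(1−s−f) + s.
Here 1−s−f = 0.486 and s = 0.013.
u_1 = 0.090200 × 0.486 + 0.013 = 0.056837.
u_2 = 0.056837 × 0.486 + 0.013 = 0.040623.

Unemployment rate after two months ≈ 4.06%.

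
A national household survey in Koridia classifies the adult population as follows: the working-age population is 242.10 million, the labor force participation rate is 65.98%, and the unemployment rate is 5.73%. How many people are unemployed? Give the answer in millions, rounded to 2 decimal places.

Labor force = 0.6598 × 242.10 = 159.74 million.
Unemployed = 0.0573 × 159.74 ≈ 9.15 million.

About 9.15 million are unemployed.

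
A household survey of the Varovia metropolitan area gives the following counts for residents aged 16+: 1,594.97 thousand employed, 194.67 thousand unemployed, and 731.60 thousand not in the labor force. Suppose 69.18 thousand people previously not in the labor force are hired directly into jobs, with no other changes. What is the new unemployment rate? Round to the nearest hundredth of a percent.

New unemployment rate ≈ 10.47%.

Initially, labor force = 1,594.97 + 194.67 = 1,789.64 thousand, so u = 194.67/1,789.64 = 10.88%.
After the change, employed and labor force both rise by 69.18; unemployed unchanged → E = 1,664.15, U = 194.67, labor force = 1,858.82 thousand.
New unemployment rate = 194.67 / 1,858.82 = 10.47%.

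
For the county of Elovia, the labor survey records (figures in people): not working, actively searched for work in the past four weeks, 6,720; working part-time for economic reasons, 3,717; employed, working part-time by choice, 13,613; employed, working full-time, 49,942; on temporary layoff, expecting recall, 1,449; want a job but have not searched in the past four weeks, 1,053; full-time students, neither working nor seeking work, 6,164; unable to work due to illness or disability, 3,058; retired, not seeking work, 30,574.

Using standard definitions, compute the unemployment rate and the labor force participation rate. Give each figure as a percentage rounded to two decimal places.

Employed = 3,717 + 13,613 + 49,942 = 67,272 (anyone who worked, including part-time for economic reasons, counts as employed).
Unemployed = 6,720 + 1,449 = 8,169 (jobless and actively searching, or on temporary layoff).
Labor force = 67,272 + 8,169 = 75,441.
Not in labor force = 1,053 + 6,164 + 3,058 + 30,574 = 40,849 (those not working and not actively searching are outside the labor force — including those who want a job but have given up searching).
Civilian working-age population = 75,441 + 40,849 = 116,290.
Unemployment rate = 8,169 / 75,441 = 10.83%.
Labor force participation rate = 75,441 / 116,290 = 64.87%.

Unemployment rate ≈ 10.83%; labor force participation rate ≈ 64.87%.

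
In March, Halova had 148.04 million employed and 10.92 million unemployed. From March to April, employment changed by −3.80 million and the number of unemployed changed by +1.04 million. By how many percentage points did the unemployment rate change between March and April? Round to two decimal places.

The unemployment rate changed by +0.79 percentage points.

March: labor force = 148.04 + 10.92 = 158.96; u = 10.92/158.96 = 6.87%.
April: labor force = 144.24 + 11.96 = 156.20; u = 11.96/156.20 = 7.66%.
Change = 7.66% − 6.87% = +0.79 pp.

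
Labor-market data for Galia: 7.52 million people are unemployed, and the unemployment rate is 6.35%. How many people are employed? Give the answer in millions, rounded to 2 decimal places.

About 110.91 million are employed.

Labor force = U / u = 7.52 / 0.0635 ≈ 118.43 million.
Employed = labor force − unemployed = 118.43 − 7.52 = 110.91 million.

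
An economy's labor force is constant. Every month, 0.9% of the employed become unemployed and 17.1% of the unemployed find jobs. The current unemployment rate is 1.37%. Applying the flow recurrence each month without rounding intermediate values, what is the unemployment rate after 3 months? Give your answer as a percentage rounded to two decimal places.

Unemployment rate after three months ≈ 3.00%.

With a fixed labor force, u_{t+1} = u_t + s·(1−u_t) − f·u_t = u_t·(1−s−f) + s.
Here 1−s−f = 0.820 and s = 0.009.
u_1 = 0.013700 × 0.820 + 0.009 = 0.020234.
u_2 = 0.020234 × 0.820 + 0.009 = 0.025592.
u_3 = 0.025592 × 0.820 + 0.009 = 0.029985.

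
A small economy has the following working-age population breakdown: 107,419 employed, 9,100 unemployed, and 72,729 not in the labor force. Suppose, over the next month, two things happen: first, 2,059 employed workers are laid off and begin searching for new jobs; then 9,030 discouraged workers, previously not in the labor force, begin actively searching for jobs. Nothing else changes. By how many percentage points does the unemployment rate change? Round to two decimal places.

Initially, labor force = 107,419 + 9,100 = 116,519, so u = 9,100/116,519 = 7.81%.
After the first change, employed falls and unemployed rises by 2,059; labor force unchanged → E = 105,360, U = 11,159, labor force = 116,519.
After the second change, unemployed and labor force both rise by 9,030 → E = 105,360, U = 20,189, labor force = 125,549.
New unemployment rate = 20,189 / 125,549 = 16.08%.
Change = 16.08% − 7.81% = +8.27 percentage points.

The unemployment rate changes by +8.27 percentage points.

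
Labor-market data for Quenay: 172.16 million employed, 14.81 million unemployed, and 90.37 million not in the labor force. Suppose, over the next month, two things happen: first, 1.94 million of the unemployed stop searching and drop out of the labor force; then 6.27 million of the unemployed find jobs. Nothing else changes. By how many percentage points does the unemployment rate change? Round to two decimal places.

Initially, labor force = 172.16 + 14.81 = 186.97 million, so u = 14.81/186.97 = 7.92%.
After the first change, unemployed and labor force both fall by 1.94 → E = 172.16, U = 12.87, labor force = 185.03 million.
After the second change, unemployed falls and employed rises by 6.27; labor force unchanged → E = 178.43, U = 6.60, labor force = 185.03 million.
New unemployment rate = 6.60 / 185.03 = 3.57%.
Change = 3.57% − 7.92% = −4.35 percentage points.

The unemployment rate changes by −4.35 percentage points.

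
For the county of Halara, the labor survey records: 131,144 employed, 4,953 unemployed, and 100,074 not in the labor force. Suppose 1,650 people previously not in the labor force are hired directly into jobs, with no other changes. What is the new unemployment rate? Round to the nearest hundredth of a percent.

New unemployment rate ≈ 3.60%.

Initially, labor force = 131,144 + 4,953 = 136,097, so u = 4,953/136,097 = 3.64%.
After the change, employed and labor force both rise by 1,650; unemployed unchanged → E = 132,794, U = 4,953, labor force = 137,747.
New unemployment rate = 4,953 / 137,747 = 3.60%.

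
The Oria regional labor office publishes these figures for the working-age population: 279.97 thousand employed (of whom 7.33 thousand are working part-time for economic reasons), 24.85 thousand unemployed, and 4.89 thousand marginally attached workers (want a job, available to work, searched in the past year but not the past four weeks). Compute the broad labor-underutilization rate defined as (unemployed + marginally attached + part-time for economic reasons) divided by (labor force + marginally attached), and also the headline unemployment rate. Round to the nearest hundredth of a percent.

Labor force = 279.97 + 24.85 = 304.82 thousand.
Numerator = 24.85 + 4.89 + 7.33 = 37.07 thousand.
Denominator = 304.82 + 4.89 = 309.71 thousand.
Broad rate = 37.07 / 309.71 = 11.97%.
Headline unemployment rate = 24.85 / 304.82 = 8.15%.

Broad underutilization rate ≈ 11.97%; headline unemployment rate ≈ 8.15%.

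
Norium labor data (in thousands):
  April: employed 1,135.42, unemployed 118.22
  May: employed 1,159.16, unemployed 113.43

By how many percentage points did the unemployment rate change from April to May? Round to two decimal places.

April: labor force = 1,135.42 + 118.22 = 1,253.64; u = 118.22/1,253.64 = 9.43%.
May: labor force = 1,159.16 + 113.43 = 1,272.59; u = 113.43/1,272.59 = 8.91%.
Change = 8.91% − 9.43% = −0.52 pp.

The unemployment rate changed by −0.52 percentage points.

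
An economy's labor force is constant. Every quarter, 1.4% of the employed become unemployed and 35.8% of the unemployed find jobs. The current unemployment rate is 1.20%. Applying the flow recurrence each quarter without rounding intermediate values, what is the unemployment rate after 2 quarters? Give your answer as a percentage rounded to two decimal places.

Unemployment rate after two quarters ≈ 2.75%.

With a fixed labor force, u_{t+1} = u_t + s·(1−u_t) − f·u_t = u_t·(1−s−f) + s.
Here 1−s−f = 0.628 and s = 0.014.
u_1 = 0.012000 × 0.628 + 0.014 = 0.021536.
u_2 = 0.021536 × 0.628 + 0.014 = 0.027525.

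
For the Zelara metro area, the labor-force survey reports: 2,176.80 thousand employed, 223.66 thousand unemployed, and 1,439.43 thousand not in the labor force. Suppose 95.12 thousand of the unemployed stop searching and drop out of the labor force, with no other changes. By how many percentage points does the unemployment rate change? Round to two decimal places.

The unemployment rate changes by −3.74 percentage points.

Initially, labor force = 2,176.80 + 223.66 = 2,400.46 thousand, so u = 223.66/2,400.46 = 9.32%.
After the change, unemployed and labor force both fall by 95.12 → E = 2,176.80, U = 128.54, labor force = 2,305.34 thousand.
New unemployment rate = 128.54 / 2,305.34 = 5.58%.
Change = 5.58% − 9.32% = −3.74 percentage points.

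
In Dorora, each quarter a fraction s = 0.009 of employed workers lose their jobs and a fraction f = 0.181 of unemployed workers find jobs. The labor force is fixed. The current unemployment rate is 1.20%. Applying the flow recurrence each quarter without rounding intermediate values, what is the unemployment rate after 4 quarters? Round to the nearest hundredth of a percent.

Unemployment rate after four quarters ≈ 3.21%.

With a fixed labor force, u_{t+1} = u_t + s·(1−u_t) − f·u_t = u_t·(1−s−f) + s.
Here 1−s−f = 0.810 and s = 0.009.
u_1 = 0.012000 × 0.810 + 0.009 = 0.018720.
u_2 = 0.018720 × 0.810 + 0.009 = 0.024163.
u_3 = 0.024163 × 0.810 + 0.009 = 0.028572.
u_4 = 0.028572 × 0.810 + 0.009 = 0.032143.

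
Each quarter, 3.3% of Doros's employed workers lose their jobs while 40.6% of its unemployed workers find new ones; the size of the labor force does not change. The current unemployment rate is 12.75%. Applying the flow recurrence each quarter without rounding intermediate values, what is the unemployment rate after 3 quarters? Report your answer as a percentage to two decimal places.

With a fixed labor force, u_{t+1} = u_t + s·(1−u_t) − f·u_t = u_t·(1−s−f) + s.
Here 1−s−f = 0.561 and s = 0.033.
u_1 = 0.127500 × 0.561 + 0.033 = 0.104528.
u_2 = 0.104528 × 0.561 + 0.033 = 0.091640.
u_3 = 0.091640 × 0.561 + 0.033 = 0.084410.

Unemployment rate after three quarters ≈ 8.44%.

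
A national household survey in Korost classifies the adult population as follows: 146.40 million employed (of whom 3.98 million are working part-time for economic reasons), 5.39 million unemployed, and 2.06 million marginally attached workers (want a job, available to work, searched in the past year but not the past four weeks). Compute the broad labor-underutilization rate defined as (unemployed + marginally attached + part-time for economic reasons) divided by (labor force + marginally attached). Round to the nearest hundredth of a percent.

Labor force = 146.40 + 5.39 = 151.79 million.
Numerator = 5.39 + 2.06 + 3.98 = 11.43 million.
Denominator = 151.79 + 2.06 = 153.85 million.
Broad rate = 11.43 / 153.85 = 7.43%.

Broad underutilization rate ≈ 7.43%.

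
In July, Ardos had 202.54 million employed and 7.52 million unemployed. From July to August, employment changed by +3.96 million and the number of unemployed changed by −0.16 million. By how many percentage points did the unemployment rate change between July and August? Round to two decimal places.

The unemployment rate changed by −0.14 percentage points.

July: labor force = 202.54 + 7.52 = 210.06; u = 7.52/210.06 = 3.58%.
August: labor force = 206.50 + 7.36 = 213.86; u = 7.36/213.86 = 3.44%.
Change = 3.44% − 3.58% = −0.14 pp.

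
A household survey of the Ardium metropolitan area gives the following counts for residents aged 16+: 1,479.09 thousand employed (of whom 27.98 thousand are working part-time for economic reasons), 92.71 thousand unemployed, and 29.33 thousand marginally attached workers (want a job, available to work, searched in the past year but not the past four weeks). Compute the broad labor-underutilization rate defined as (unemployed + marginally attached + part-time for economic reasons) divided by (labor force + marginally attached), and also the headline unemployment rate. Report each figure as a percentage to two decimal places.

Labor force = 1,479.09 + 92.71 = 1,571.80 thousand.
Numerator = 92.71 + 29.33 + 27.98 = 150.02 thousand.
Denominator = 1,571.80 + 29.33 = 1,601.13 thousand.
Broad rate = 150.02 / 1,601.13 = 9.37%.
Headline unemployment rate = 92.71 / 1,571.80 = 5.90%.

Broad underutilization rate ≈ 9.37%; headline unemployment rate ≈ 5.90%.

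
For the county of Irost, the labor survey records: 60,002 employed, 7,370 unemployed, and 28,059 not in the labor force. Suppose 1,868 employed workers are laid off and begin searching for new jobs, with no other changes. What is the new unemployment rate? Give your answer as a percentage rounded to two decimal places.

New unemployment rate ≈ 13.71%.

Initially, labor force = 60,002 + 7,370 = 67,372, so u = 7,370/67,372 = 10.94%.
After the change, employed falls and unemployed rises by 1,868; labor force unchanged → E = 58,134, U = 9,238, labor force = 67,372.
New unemployment rate = 9,238 / 67,372 = 13.71%.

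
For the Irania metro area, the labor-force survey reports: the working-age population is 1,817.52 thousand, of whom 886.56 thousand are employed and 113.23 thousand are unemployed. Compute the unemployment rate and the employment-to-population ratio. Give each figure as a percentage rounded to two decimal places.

Labor force = employed + unemployed = 886.56 + 113.23 = 999.79 thousand.
Unemployment rate = 113.23 / 999.79 = 11.33%.
Employment-population ratio = 886.56 / 1,817.52 = 48.78%.

Unemployment rate ≈ 11.33%; employment-population ratio ≈ 48.78%.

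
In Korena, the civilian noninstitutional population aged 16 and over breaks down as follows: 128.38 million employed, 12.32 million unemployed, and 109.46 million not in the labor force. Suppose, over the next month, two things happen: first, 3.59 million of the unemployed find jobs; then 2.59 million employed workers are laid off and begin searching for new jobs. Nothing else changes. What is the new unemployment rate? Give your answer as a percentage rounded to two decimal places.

Initially, labor force = 128.38 + 12.32 = 140.70 million, so u = 12.32/140.70 = 8.76%.
After the first change, unemployed falls and employed rises by 3.59; labor force unchanged → E = 131.97, U = 8.73, labor force = 140.70 million.
After the second change, employed falls and unemployed rises by 2.59; labor force unchanged → E = 129.38, U = 11.32, labor force = 140.70 million.
New unemployment rate = 11.32 / 140.70 = 8.05%.

New unemployment rate ≈ 8.05%.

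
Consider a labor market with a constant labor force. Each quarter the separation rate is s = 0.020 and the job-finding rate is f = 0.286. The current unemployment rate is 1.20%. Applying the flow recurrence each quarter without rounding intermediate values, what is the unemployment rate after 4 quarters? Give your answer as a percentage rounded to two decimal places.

Unemployment rate after four quarters ≈ 5.30%.

With a fixed labor force, u_{t+1} = u_t + s·(1−u_t) − f·u_t = u_t·(1−s−f) + s.
Here 1−s−f = 0.694 and s = 0.020.
u_1 = 0.012000 × 0.694 + 0.020 = 0.028328.
u_2 = 0.028328 × 0.694 + 0.020 = 0.039660.
u_3 = 0.039660 × 0.694 + 0.020 = 0.047524.
u_4 = 0.047524 × 0.694 + 0.020 = 0.052982.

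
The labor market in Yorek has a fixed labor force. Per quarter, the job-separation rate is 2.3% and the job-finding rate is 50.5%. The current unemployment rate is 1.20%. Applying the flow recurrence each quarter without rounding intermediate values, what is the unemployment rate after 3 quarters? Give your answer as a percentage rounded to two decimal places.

Unemployment rate after three quarters ≈ 4.02%.

With a fixed labor force, u_{t+1} = u_t + s·(1−u_t) − f·u_t = u_t·(1−s−f) + s.
Here 1−s−f = 0.472 and s = 0.023.
u_1 = 0.012000 × 0.472 + 0.023 = 0.028664.
u_2 = 0.028664 × 0.472 + 0.023 = 0.036529.
u_3 = 0.036529 × 0.472 + 0.023 = 0.040242.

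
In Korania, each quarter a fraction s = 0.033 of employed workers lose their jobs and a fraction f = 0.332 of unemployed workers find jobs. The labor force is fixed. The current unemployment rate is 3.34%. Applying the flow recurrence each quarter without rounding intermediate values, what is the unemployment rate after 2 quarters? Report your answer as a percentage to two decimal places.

With a fixed labor force, u_{t+1} = u_t + s·(1−u_t) − f·u_t = u_t·(1−s−f) + s.
Here 1−s−f = 0.635 and s = 0.033.
u_1 = 0.033400 × 0.635 + 0.033 = 0.054209.
u_2 = 0.054209 × 0.635 + 0.033 = 0.067423.

Unemployment rate after two quarters ≈ 6.74%.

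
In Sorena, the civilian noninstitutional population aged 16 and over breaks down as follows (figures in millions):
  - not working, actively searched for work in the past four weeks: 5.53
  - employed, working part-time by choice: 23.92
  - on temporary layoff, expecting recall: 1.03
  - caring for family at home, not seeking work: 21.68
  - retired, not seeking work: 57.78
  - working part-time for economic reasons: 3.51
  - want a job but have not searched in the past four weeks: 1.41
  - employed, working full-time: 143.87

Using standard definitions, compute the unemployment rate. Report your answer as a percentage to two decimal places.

Unemployment rate ≈ 3.69%.

Employed = 23.92 + 3.51 + 143.87 = 171.30 million (anyone who worked, including part-time for economic reasons, counts as employed).
Unemployed = 5.53 + 1.03 = 6.56 million (jobless and actively searching, or on temporary layoff).
Labor force = 171.30 + 6.56 = 177.86 million.
Unemployment rate = 6.56 / 177.86 = 3.69%.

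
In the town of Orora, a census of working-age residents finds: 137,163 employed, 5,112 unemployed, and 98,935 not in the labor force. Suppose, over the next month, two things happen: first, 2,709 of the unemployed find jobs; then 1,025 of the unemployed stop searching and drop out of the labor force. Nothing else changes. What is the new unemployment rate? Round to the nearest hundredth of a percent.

Initially, labor force = 137,163 + 5,112 = 142,275, so u = 5,112/142,275 = 3.59%.
After the first change, unemployed falls and employed rises by 2,709; labor force unchanged → E = 139,872, U = 2,403, labor force = 142,275.
After the second change, unemployed and labor force both fall by 1,025 → E = 139,872, U = 1,378, labor force = 141,250.
New unemployment rate = 1,378 / 141,250 = 0.98%.

New unemployment rate ≈ 0.98%.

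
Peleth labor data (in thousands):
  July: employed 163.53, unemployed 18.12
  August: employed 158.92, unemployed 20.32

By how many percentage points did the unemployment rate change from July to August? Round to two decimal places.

July: labor force = 163.53 + 18.12 = 181.65; u = 18.12/181.65 = 9.98%.
August: labor force = 158.92 + 20.32 = 179.24; u = 20.32/179.24 = 11.34%.
Change = 11.34% − 9.98% = +1.36 pp.

The unemployment rate changed by +1.36 percentage points.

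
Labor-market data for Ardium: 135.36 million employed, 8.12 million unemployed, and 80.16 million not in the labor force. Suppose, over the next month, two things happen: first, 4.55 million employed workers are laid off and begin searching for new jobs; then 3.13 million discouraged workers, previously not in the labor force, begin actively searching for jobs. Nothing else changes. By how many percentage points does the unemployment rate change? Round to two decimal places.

Initially, labor force = 135.36 + 8.12 = 143.48 million, so u = 8.12/143.48 = 5.66%.
After the first change, employed falls and unemployed rises by 4.55; labor force unchanged → E = 130.81, U = 12.67, labor force = 143.48 million.
After the second change, unemployed and labor force both rise by 3.13 → E = 130.81, U = 15.80, labor force = 146.61 million.
New unemployment rate = 15.80 / 146.61 = 10.78%.
Change = 10.78% − 5.66% = +5.12 percentage points.

The unemployment rate changes by +5.12 percentage points.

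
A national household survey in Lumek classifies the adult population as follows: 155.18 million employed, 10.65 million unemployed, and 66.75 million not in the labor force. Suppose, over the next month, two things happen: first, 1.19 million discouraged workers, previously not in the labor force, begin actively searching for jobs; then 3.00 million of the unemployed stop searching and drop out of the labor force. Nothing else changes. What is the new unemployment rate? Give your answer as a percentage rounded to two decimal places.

New unemployment rate ≈ 5.39%.

Initially, labor force = 155.18 + 10.65 = 165.83 million, so u = 10.65/165.83 = 6.42%.
After the first change, unemployed and labor force both rise by 1.19 → E = 155.18, U = 11.84, labor force = 167.02 million.
After the second change, unemployed and labor force both fall by 3.00 → E = 155.18, U = 8.84, labor force = 164.02 million.
New unemployment rate = 8.84 / 164.02 = 5.39%.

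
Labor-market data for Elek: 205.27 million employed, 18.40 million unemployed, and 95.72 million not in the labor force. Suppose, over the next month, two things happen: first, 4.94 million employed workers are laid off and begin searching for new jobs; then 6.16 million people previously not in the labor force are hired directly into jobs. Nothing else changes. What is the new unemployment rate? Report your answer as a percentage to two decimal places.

Initially, labor force = 205.27 + 18.40 = 223.67 million, so u = 18.40/223.67 = 8.23%.
After the first change, employed falls and unemployed rises by 4.94; labor force unchanged → E = 200.33, U = 23.34, labor force = 223.67 million.
After the second change, employed and labor force both rise by 6.16; unemployed unchanged → E = 206.49, U = 23.34, labor force = 229.83 million.
New unemployment rate = 23.34 / 229.83 = 10.16%.

New unemployment rate ≈ 10.16%.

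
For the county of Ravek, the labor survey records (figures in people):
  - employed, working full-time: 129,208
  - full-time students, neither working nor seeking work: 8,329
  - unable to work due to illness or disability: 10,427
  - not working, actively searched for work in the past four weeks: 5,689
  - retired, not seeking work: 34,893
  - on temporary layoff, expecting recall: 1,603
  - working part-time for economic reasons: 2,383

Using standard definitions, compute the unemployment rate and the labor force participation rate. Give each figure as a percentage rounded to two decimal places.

Employed = 129,208 + 2,383 = 131,591 (anyone who worked, including part-time for economic reasons, counts as employed).
Unemployed = 5,689 + 1,603 = 7,292 (jobless and actively searching, or on temporary layoff).
Labor force = 131,591 + 7,292 = 138,883.
Not in labor force = 8,329 + 10,427 + 34,893 = 53,649 (those not working and not actively searching are outside the labor force).
Civilian working-age population = 138,883 + 53,649 = 192,532.
Unemployment rate = 7,292 / 138,883 = 5.25%.
Labor force participation rate = 138,883 / 192,532 = 72.14%.

Unemployment rate ≈ 5.25%; labor force participation rate ≈ 72.14%.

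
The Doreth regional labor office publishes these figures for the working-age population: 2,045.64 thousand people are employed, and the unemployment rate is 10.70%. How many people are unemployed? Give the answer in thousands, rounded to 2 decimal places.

About 245.11 thousand are unemployed.

Let U be the number unemployed. The labor force is E + U, and U/(E+U) = 0.1070.
So U = 0.1070 × 2,045.64 / (1 − 0.1070) = 218.8835 / 0.8930 ≈ 245.11 thousand.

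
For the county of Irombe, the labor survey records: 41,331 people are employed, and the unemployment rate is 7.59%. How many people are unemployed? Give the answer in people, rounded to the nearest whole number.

About 3,395 are unemployed.

Let U be the number unemployed. The labor force is E + U, and U/(E+U) = 0.0759.
So U = 0.0759 × 41,331 / (1 − 0.0759) = 3137.02 / 0.9241 ≈ 3,395.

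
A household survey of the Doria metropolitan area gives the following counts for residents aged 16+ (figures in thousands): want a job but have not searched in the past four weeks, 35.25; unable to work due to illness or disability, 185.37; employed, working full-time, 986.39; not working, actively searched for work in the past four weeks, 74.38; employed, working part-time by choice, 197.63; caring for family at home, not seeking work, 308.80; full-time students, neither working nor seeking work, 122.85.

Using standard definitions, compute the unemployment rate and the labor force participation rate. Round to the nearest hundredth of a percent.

Employed = 986.39 + 197.63 = 1,184.02 thousand.
Unemployed = 74.38 thousand.
Labor force = 1,184.02 + 74.38 = 1,258.40 thousand.
Not in labor force = 35.25 + 185.37 + 308.80 + 122.85 = 652.27 thousand (those not working and not actively searching are outside the labor force — including those who want a job but have given up searching).
Civilian working-age population = 1,258.40 + 652.27 = 1,910.67 thousand.
Unemployment rate = 74.38 / 1,258.40 = 5.91%.
Labor force participation rate = 1,258.40 / 1,910.67 = 65.86%.

Unemployment rate ≈ 5.91%; labor force participation rate ≈ 65.86%.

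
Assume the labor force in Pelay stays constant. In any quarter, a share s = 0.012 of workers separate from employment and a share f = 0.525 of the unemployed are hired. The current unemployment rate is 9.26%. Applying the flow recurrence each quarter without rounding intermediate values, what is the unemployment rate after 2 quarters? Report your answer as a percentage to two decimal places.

Unemployment rate after two quarters ≈ 3.74%.

With a fixed labor force, u_{t+1} = u_t + s·(1−u_t) − f·u_t = u_t·(1−s−f) + s.
Here 1−s−f = 0.463 and s = 0.012.
u_1 = 0.092600 × 0.463 + 0.012 = 0.054874.
u_2 = 0.054874 × 0.463 + 0.012 = 0.037407.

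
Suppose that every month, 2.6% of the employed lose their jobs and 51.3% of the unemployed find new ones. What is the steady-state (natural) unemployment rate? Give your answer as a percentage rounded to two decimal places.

At steady state the flows balance: s·E = f·U, so U/(E+U) = s/(s+f).
u* = 2.6 / (2.6 + 51.3) = 2.6 / 53.90 = 4.82%.

Steady-state unemployment rate ≈ 4.82%.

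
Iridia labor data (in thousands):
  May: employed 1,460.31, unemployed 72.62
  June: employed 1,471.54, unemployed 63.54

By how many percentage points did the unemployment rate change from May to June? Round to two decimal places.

May: labor force = 1,460.31 + 72.62 = 1,532.93; u = 72.62/1,532.93 = 4.74%.
June: labor force = 1,471.54 + 63.54 = 1,535.08; u = 63.54/1,535.08 = 4.14%.
Change = 4.14% − 4.74% = −0.60 pp.

The unemployment rate changed by −0.60 percentage points.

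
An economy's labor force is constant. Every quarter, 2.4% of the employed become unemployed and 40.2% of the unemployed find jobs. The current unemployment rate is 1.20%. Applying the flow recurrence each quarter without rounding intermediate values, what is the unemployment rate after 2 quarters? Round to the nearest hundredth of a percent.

Unemployment rate after two quarters ≈ 4.17%.

With a fixed labor force, u_{t+1} = u_t + s·(1−u_t) − f·u_t = u_t·(1−s−f) + s.
Here 1−s−f = 0.574 and s = 0.024.
u_1 = 0.012000 × 0.574 + 0.024 = 0.030888.
u_2 = 0.030888 × 0.574 + 0.024 = 0.041730.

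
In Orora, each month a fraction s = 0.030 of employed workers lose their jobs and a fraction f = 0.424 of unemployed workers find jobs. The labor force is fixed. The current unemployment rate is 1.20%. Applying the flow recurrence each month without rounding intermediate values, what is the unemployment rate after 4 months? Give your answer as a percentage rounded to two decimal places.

With a fixed labor force, u_{t+1} = u_t + s·(1−u_t) − f·u_t = u_t·(1−s−f) + s.
Here 1−s−f = 0.546 and s = 0.030.
u_1 = 0.012000 × 0.546 + 0.030 = 0.036552.
u_2 = 0.036552 × 0.546 + 0.030 = 0.049957.
u_3 = 0.049957 × 0.546 + 0.030 = 0.057277.
u_4 = 0.057277 × 0.546 + 0.030 = 0.061273.

Unemployment rate after four months ≈ 6.13%.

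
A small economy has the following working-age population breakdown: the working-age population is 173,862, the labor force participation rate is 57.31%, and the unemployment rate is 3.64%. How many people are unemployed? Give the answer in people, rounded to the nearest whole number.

Labor force = 0.5731 × 173,862 = 99,640.
Unemployed = 0.0364 × 99,640 ≈ 3,627.

About 3,627 are unemployed.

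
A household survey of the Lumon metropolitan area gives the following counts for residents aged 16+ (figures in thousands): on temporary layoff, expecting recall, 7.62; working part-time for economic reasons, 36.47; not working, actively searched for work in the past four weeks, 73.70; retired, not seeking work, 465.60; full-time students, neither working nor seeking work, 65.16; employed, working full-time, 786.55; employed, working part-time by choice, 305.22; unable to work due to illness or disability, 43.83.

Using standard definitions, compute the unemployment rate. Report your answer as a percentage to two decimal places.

Unemployment rate ≈ 6.72%.

Employed = 36.47 + 786.55 + 305.22 = 1,128.24 thousand (anyone who worked, including part-time for economic reasons, counts as employed).
Unemployed = 7.62 + 73.70 = 81.32 thousand (jobless and actively searching, or on temporary layoff).
Labor force = 1,128.24 + 81.32 = 1,209.56 thousand.
Unemployment rate = 81.32 / 1,209.56 = 6.72%.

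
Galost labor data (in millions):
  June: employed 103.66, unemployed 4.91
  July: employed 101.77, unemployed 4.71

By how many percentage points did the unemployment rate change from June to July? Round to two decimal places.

June: labor force = 103.66 + 4.91 = 108.57; u = 4.91/108.57 = 4.52%.
July: labor force = 101.77 + 4.71 = 106.48; u = 4.71/106.48 = 4.42%.
Change = 4.42% − 4.52% = −0.10 pp.

The unemployment rate changed by −0.10 percentage points.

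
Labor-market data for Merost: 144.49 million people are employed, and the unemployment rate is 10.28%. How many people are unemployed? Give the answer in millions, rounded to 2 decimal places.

About 16.56 million are unemployed.

Let U be the number unemployed. The labor force is E + U, and U/(E+U) = 0.1028.
So U = 0.1028 × 144.49 / (1 − 0.1028) = 14.8536 / 0.8972 ≈ 16.56 million.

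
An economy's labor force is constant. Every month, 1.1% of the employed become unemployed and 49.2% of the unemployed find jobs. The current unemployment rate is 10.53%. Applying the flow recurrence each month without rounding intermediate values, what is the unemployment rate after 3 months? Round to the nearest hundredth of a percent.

Unemployment rate after three months ≈ 3.21%.

With a fixed labor force, u_{t+1} = u_t + s·(1−u_t) − f·u_t = u_t·(1−s−f) + s.
Here 1−s−f = 0.497 and s = 0.011.
u_1 = 0.105300 × 0.497 + 0.011 = 0.063334.
u_2 = 0.063334 × 0.497 + 0.011 = 0.042477.
u_3 = 0.042477 × 0.497 + 0.011 = 0.032111.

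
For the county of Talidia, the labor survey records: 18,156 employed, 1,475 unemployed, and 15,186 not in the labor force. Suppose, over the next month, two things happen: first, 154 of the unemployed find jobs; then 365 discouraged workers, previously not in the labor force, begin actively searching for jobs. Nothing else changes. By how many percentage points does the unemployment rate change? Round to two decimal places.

Initially, labor force = 18,156 + 1,475 = 19,631, so u = 1,475/19,631 = 7.51%.
After the first change, unemployed falls and employed rises by 154; labor force unchanged → E = 18,310, U = 1,321, labor force = 19,631.
After the second change, unemployed and labor force both rise by 365 → E = 18,310, U = 1,686, labor force = 19,996.
New unemployment rate = 1,686 / 19,996 = 8.43%.
Change = 8.43% − 7.51% = +0.92 percentage points.

The unemployment rate changes by +0.92 percentage points.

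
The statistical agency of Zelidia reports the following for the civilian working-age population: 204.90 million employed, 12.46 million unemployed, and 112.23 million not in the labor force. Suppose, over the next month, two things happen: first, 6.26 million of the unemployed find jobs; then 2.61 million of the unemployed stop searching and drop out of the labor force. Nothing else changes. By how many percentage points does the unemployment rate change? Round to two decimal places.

Initially, labor force = 204.90 + 12.46 = 217.36 million, so u = 12.46/217.36 = 5.73%.
After the first change, unemployed falls and employed rises by 6.26; labor force unchanged → E = 211.16, U = 6.20, labor force = 217.36 million.
After the second change, unemployed and labor force both fall by 2.61 → E = 211.16, U = 3.59, labor force = 214.75 million.
New unemployment rate = 3.59 / 214.75 = 1.67%.
Change = 1.67% − 5.73% = −4.06 percentage points.

The unemployment rate changes by −4.06 percentage points.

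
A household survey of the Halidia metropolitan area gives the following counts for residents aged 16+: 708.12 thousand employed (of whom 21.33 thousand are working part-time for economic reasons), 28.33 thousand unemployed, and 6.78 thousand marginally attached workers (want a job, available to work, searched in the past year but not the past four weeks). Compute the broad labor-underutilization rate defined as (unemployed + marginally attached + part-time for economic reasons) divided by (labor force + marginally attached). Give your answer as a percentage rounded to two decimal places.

Broad underutilization rate ≈ 7.59%.

Labor force = 708.12 + 28.33 = 736.45 thousand.
Numerator = 28.33 + 6.78 + 21.33 = 56.44 thousand.
Denominator = 736.45 + 6.78 = 743.23 thousand.
Broad rate = 56.44 / 743.23 = 7.59%.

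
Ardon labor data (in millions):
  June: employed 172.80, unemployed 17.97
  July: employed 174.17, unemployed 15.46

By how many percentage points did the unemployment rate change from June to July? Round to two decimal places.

June: labor force = 172.80 + 17.97 = 190.77; u = 17.97/190.77 = 9.42%.
July: labor force = 174.17 + 15.46 = 189.63; u = 15.46/189.63 = 8.15%.
Change = 8.15% − 9.42% = −1.27 pp.

The unemployment rate changed by −1.27 percentage points.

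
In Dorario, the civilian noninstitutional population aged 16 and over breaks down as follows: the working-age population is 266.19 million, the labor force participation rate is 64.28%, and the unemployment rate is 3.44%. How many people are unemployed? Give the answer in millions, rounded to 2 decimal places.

About 5.89 million are unemployed.

Labor force = 0.6428 × 266.19 = 171.11 million.
Unemployed = 0.0344 × 171.11 ≈ 5.89 million.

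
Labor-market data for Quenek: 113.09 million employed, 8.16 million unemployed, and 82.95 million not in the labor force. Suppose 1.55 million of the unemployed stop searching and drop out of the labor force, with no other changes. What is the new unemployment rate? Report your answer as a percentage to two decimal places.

Initially, labor force = 113.09 + 8.16 = 121.25 million, so u = 8.16/121.25 = 6.73%.
After the change, unemployed and labor force both fall by 1.55 → E = 113.09, U = 6.61, labor force = 119.70 million.
New unemployment rate = 6.61 / 119.70 = 5.52%.

New unemployment rate ≈ 5.52%.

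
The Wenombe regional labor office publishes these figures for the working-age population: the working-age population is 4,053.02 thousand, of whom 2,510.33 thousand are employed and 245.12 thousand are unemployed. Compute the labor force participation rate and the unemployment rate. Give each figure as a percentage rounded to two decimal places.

Labor force = employed + unemployed = 2,510.33 + 245.12 = 2,755.45 thousand.
Unemployment rate = 245.12 / 2,755.45 = 8.90%.
Labor force participation rate = 2,755.45 / 4,053.02 = 67.99%.

Labor force participation rate ≈ 67.99%; unemployment rate ≈ 8.90%.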